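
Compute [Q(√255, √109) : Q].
[Q(√255, √109) : Q] = 4

[Q(√255):Q] = 2 (min poly x^2 - 255, irreducible since 255 is squarefree > 1). For the top step, suppose √109 ∈ Q(√255), say √109 = c + d√255 with c, d ∈ Q. Squaring: 109 = c^2 + 255d^2 + 2cd√255. Since √255 ∉ Q this forces 2cd = 0. If d = 0 then √109 = c ∈ Q, contradicting 109 squarefree > 1. If c = 0 then 109 = 255d^2, so 255·109 = (255d)^2 is a perfect square in Q — but 255·109 = 27795 is not a perfect square (since 255 and 109 are distinct squarefree integers). Contradiction. Hence √109 ∉ Q(√255), so x^2 - 109 stays irreducible over Q(√255) and [Q(√255, √109) : Q(√255)] = 2. By the tower law, [Q(√255, √109) : Q] = 2 · 2 = 4.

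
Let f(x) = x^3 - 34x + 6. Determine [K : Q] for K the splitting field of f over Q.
[K : Q] = 6

By the rational root test, any rational root of the monic integer polynomial f(x) = x^3 - 34x + 6 must be an integer dividing the constant term 6, i.e. one of ±{1, 2, 3, 6}. Evaluating: f(1) = -27, f(-1) = 39, f(2) = -54, f(-2) = 66, f(3) = -69, f(-3) = 81, f(6) = 18, f(-6) = -6; none is 0, so f has no rational root and is therefore irreducible over Q (a cubic with no linear factor over a field is irreducible). For an irreducible cubic, the Galois group is A_3 or S_3 according as the discriminant disc(f) = -4a^3 - 27b^2 = -4·(-34)^3 - 27·(6)^2 = 156244 is or is not a square in Q. Here disc(f) = 156244 is not a perfect square in Q, so the Galois group of f over Q is not contained in A_3 and must be all of S_3. The splitting field has degree |S_3| = 6 over Q, so [K : Q] = 6.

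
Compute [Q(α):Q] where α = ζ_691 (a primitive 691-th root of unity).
[Q(α):Q] = 690

The minimal polynomial of ζ_691 over Q is the 691-th cyclotomic polynomial Φ_691(x), which is irreducible over Q and has degree φ(691) = 690. Hence [Q(α):Q] = φ(691) = 690.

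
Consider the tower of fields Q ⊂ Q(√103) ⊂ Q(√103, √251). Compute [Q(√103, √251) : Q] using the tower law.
[Q(√103, √251) : Q] = 4

[Q(√103):Q] = 2 (min poly x^2 - 103, irreducible since 103 is squarefree > 1). For the top step, suppose √251 ∈ Q(√103), say √251 = c + d√103 with c, d ∈ Q. Squaring: 251 = c^2 + 103d^2 + 2cd√103. Since √103 ∉ Q this forces 2cd = 0. If d = 0 then √251 = c ∈ Q, contradicting 251 squarefree > 1. If c = 0 then 251 = 103d^2, so 103·251 = (103d)^2 is a perfect square in Q — but 103·251 = 25853 is not a perfect square (since 103 and 251 are distinct squarefree integers). Contradiction. Hence √251 ∉ Q(√103), so x^2 - 251 stays irreducible over Q(√103) and [Q(√103, √251) : Q(√103)] = 2. By the tower law, [Q(√103, √251) : Q] = 2 · 2 = 4.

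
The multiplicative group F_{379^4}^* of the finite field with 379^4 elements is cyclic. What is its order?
|F_{379^4}^*| = 20632736880

F_{379^4} has 379^4 = 20632736881 elements; its multiplicative group consists of all nonzero elements, so |F_{379^4}^*| = 20632736881 - 1 = 20632736880. (It is cyclic since any finite subgroup of the multiplicative group of a field is cyclic.)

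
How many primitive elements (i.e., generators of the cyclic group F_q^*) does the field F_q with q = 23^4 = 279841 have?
There are φ(279840) = 66560 primitive elements

F_q^* is cyclic of order q - 1 = 279840. A cyclic group of order m has exactly φ(m) generators. Here m = 279840 = 2^5 · 3 · 5 · 11 · 53, so the number of primitive elements is φ(279840) = 66560.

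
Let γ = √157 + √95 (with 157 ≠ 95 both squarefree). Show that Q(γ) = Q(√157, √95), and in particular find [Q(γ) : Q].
[Q(γ) : Q] = 4 (equivalently, Q(γ) = Q(√157, √95))

Obviously Q(γ) ⊆ Q(√157, √95), and [Q(√157, √95):Q] = 4 (since 157, 95 are distinct squarefree integers > 1 with 14915 not a perfect square). To show equality we compute the minimal polynomial of γ. From γ = √157 + √95: γ^2 = 157 + 2√(14915) + 95 = 252 + 2√(14915), so γ^2 - 252 = 2√(14915); squaring, (γ^2 - 252)^2 = 4·14915, i.e. γ^4 - 504γ^2 + 63504 - 59660 = 0, i.e. γ^4 - 504γ^2 + 3844 = 0. So γ is a root of x^4 - 504x^2 + 3844. This polynomial is irreducible over Q: it has no rational root (each ±√157 ± √95 is irrational), and any factorization into two quadratics over Q would force √(14915) ∈ Q (pairing opposite roots) or √157, √95 ∈ Q (other pairings), all impossible. Hence [Q(γ):Q] = 4 = [Q(√157, √95):Q], so Q(γ) = Q(√157, √95).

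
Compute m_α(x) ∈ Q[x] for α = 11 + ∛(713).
m_α(x) = x^3 - 33x^2 + 363x - 2044

Set β = α - 11 = ∛(713), so β^3 = 713. Then (α - 11)^3 - 713 = 0, i.e. α is a root of g(x) = (x - 11)^3 - 713 = x^3 - 33x^2 + 363x - 2044. Since g(x) = h(x - 11) where h(x) = x^3 - 713, and h is irreducible over Q (because 713 is not a perfect cube, so h has no rational root, and a monic cubic with no rational root is irreducible), g is also irreducible (irreducibility is preserved under the substitution x → x - 11). Hence m_α(x) = x^3 - 33x^2 + 363x - 2044.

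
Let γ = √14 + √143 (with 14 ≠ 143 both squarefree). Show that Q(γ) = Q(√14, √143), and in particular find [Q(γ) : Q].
[Q(γ) : Q] = 4 (equivalently, Q(γ) = Q(√14, √143))

Obviously Q(γ) ⊆ Q(√14, √143), and [Q(√14, √143):Q] = 4 (since 14, 143 are distinct squarefree integers > 1 with 2002 not a perfect square). To show equality we compute the minimal polynomial of γ. From γ = √14 + √143: γ^2 = 14 + 2√(2002) + 143 = 157 + 2√(2002), so γ^2 - 157 = 2√(2002); squaring, (γ^2 - 157)^2 = 4·2002, i.e. γ^4 - 314γ^2 + 24649 - 8008 = 0, i.e. γ^4 - 314γ^2 + 16641 = 0. So γ is a root of x^4 - 314x^2 + 16641. This polynomial is irreducible over Q: it has no rational root (each ±√14 ± √143 is irrational), and any factorization into two quadratics over Q would force √(2002) ∈ Q (pairing opposite roots) or √14, √143 ∈ Q (other pairings), all impossible. Hence [Q(γ):Q] = 4 = [Q(√14, √143):Q], so Q(γ) = Q(√14, √143).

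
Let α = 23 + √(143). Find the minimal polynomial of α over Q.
m_α(x) = x^2 - 46x + 386

From α - 23 = √(143), squaring gives (α - 23)^2 = 143, i.e. α^2 - 46α + 529 = 143, so α^2 - 46α + 386 = 0. The discriminant of x^2 - 46x + 386 is (-46)^2 - 4·(386) = 2116 - 1544 = 572, and 4·(143) is not a perfect square in Q since 143 is squarefree and ≠ 1. Hence x^2 - 46x + 386 is irreducible over Q and is the minimal polynomial of α.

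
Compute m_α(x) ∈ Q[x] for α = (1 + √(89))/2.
m_α(x) = x^2 - x - 22

From 2α - 1 = √(89), squaring gives (2α - 1)^2 = 89, i.e. 4α^2 - 4α + 1 = 89, so α^2 - α + (1 - 89)/4 = 0. Since 89 ≡ 1 (mod 4), (1 - 89)/4 = -22 ∈ Z. The polynomial x^2 - x - 22 has discriminant 1 - 4·(-22) = 89, which is not a perfect square in Q (d = 89 is squarefree and ≠ 1), so x^2 - x - 22 is irreducible over Q. It is the minimal polynomial of α.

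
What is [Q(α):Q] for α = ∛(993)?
[Q(α):Q] = 3

The minimal polynomial of α is x^3 - 993, irreducible over Q since 993 is not a perfect cube (so x^3 - 993 has no rational root). Hence [Q(α):Q] = deg(m_α) = 3.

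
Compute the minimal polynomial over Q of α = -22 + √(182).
m_α(x) = x^2 + 44x + 302

From α + 22 = √(182), squaring gives (α + 22)^2 = 182, i.e. α^2 + 44α + 484 = 182, so α^2 + 44α + 302 = 0. The discriminant of x^2 + 44x + 302 is (44)^2 - 4·(302) = 1936 - 1208 = 728, and 4·(182) is not a perfect square in Q since 182 is squarefree and ≠ 1. Hence x^2 + 44x + 302 is irreducible over Q and is the minimal polynomial of α.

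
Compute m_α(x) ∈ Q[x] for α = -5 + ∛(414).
m_α(x) = x^3 + 15x^2 + 75x - 289

Set β = α + 5 = ∛(414), so β^3 = 414. Then (α + 5)^3 - 414 = 0, i.e. α is a root of g(x) = (x + 5)^3 - 414 = x^3 + 15x^2 + 75x - 289. Since g(x) = h(x + 5) where h(x) = x^3 - 414, and h is irreducible over Q (because 414 is not a perfect cube, so h has no rational root, and a monic cubic with no rational root is irreducible), g is also irreducible (irreducibility is preserved under the substitution x → x + 5). Hence m_α(x) = x^3 + 15x^2 + 75x - 289.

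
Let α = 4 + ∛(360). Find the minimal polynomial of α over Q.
m_α(x) = x^3 - 12x^2 + 48x - 424

Set β = α - 4 = ∛(360), so β^3 = 360. Then (α - 4)^3 - 360 = 0, i.e. α is a root of g(x) = (x - 4)^3 - 360 = x^3 - 12x^2 + 48x - 424. Since g(x) = h(x - 4) where h(x) = x^3 - 360, and h is irreducible over Q (because 360 is not a perfect cube, so h has no rational root, and a monic cubic with no rational root is irreducible), g is also irreducible (irreducibility is preserved under the substitution x → x - 4). Hence m_α(x) = x^3 - 12x^2 + 48x - 424.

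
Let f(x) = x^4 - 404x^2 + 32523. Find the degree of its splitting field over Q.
[K : Q] = 4

Solving the quadratic in x^2: x^2 = (404 ± √(404^2 - 4·32523))/2 = (404 ± √33124)/2 = (404 ± 182)/2, giving x^2 = 111 or x^2 = 293. So f(x) = (x^2 - 111)(x^2 - 293) and the roots of f are ±√111, ±√293. Hence the splitting field is K = Q(√111, √293). Since 111 and 293 are distinct squarefree integers > 1, their product 32523 is not a perfect square, so √293 ∉ Q(√111). By the tower law [K:Q] = [Q(√111,√293):Q(√111)] · [Q(√111):Q] = 2 · 2 = 4.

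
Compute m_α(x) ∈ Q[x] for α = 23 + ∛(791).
m_α(x) = x^3 - 69x^2 + 1587x - 12958

Set β = α - 23 = ∛(791), so β^3 = 791. Then (α - 23)^3 - 791 = 0, i.e. α is a root of g(x) = (x - 23)^3 - 791 = x^3 - 69x^2 + 1587x - 12958. Since g(x) = h(x - 23) where h(x) = x^3 - 791, and h is irreducible over Q (because 791 is not a perfect cube, so h has no rational root, and a monic cubic with no rational root is irreducible), g is also irreducible (irreducibility is preserved under the substitution x → x - 23). Hence m_α(x) = x^3 - 69x^2 + 1587x - 12958.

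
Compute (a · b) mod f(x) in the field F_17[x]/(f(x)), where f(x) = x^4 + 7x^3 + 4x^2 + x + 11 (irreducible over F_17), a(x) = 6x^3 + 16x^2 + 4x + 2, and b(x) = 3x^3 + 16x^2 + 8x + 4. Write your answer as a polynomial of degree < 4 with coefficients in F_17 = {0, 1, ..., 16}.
a · b ≡ 3x^3 + x^2 + 5x + 2 (mod f(x))

Multiply in F_17[x]: a(x)·b(x) = (6x^3 + 16x^2 + 4x + 2)·(3x^3 + 16x^2 + 8x + 4) = x^6 + 8x^5 + 10x^4 + x^3 + 9x^2 + 15x + 8. This has degree ≥ 4, so divide by f(x) over F_17: x^6 + 8x^5 + 10x^4 + x^3 + 9x^2 + 15x + 8 = (x^2 + x + 16)·(x^4 + 7x^3 + 4x^2 + x + 11) + (3x^3 + x^2 + 5x + 2). Hence a·b ≡ 3x^3 + x^2 + 5x + 2 (mod f). (F_17[x]/(f) is a field with 17^4 = 83521 elements since f is irreducible of degree 4.)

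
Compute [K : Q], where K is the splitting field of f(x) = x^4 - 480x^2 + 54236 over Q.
[K : Q] = 4

Solving the quadratic in x^2: x^2 = (480 ± √(480^2 - 4·54236))/2 = (480 ± √13456)/2 = (480 ± 116)/2, giving x^2 = 182 or x^2 = 298. So f(x) = (x^2 - 182)(x^2 - 298) and the roots of f are ±√182, ±√298. Hence the splitting field is K = Q(√182, √298). Since 182 and 298 are distinct squarefree integers > 1, their product 54236 is not a perfect square, so √298 ∉ Q(√182). By the tower law [K:Q] = [Q(√182,√298):Q(√182)] · [Q(√182):Q] = 2 · 2 = 4.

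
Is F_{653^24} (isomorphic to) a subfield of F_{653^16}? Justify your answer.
No: F_{653^24} is not a subfield of F_{653^16}

F_{p^m} embeds in F_{p^n} iff m | n. Here 24 ∤ 16 (since 16 = 0·24 + 16 with remainder 16 ≠ 0), so F_{653^24} is not a subfield of F_{653^16}. Equivalently: if it were, the tower law would give 24 = [F_{653^24}:F_653] dividing [F_{653^16}:F_653] = 16, contradiction.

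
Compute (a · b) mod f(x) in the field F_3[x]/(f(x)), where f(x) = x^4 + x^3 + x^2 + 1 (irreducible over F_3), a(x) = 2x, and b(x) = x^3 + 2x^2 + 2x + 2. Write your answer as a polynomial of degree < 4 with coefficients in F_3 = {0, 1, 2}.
a · b ≡ 2x^3 + 2x^2 + x + 1 (mod f(x))

Multiply in F_3[x]: a(x)·b(x) = (2x)·(x^3 + 2x^2 + 2x + 2) = 2x^4 + x^3 + x^2 + x. This has degree ≥ 4, so divide by f(x) over F_3: 2x^4 + x^3 + x^2 + x = (2)·(x^4 + x^3 + x^2 + 1) + (2x^3 + 2x^2 + x + 1). Hence a·b ≡ 2x^3 + 2x^2 + x + 1 (mod f). (F_3[x]/(f) is a field with 3^4 = 81 elements since f is irreducible of degree 4.)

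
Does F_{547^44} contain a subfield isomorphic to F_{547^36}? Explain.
No: F_{547^36} is not a subfield of F_{547^44}

F_{p^m} embeds in F_{p^n} iff m | n. Here 36 ∤ 44 (since 44 = 1·36 + 8 with remainder 8 ≠ 0), so F_{547^36} is not a subfield of F_{547^44}. Equivalently: if it were, the tower law would give 36 = [F_{547^36}:F_547] dividing [F_{547^44}:F_547] = 44, contradiction.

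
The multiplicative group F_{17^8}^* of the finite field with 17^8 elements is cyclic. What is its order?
|F_{17^8}^*| = 6975757440

F_{17^8} has 17^8 = 6975757441 elements; its multiplicative group consists of all nonzero elements, so |F_{17^8}^*| = 6975757441 - 1 = 6975757440. (It is cyclic since any finite subgroup of the multiplicative group of a field is cyclic.)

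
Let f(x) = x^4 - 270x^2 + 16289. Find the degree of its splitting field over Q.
[K : Q] = 4

Solving the quadratic in x^2: x^2 = (270 ± √(270^2 - 4·16289))/2 = (270 ± √7744)/2 = (270 ± 88)/2, giving x^2 = 91 or x^2 = 179. So f(x) = (x^2 - 91)(x^2 - 179) and the roots of f are ±√91, ±√179. Hence the splitting field is K = Q(√91, √179). Since 91 and 179 are distinct squarefree integers > 1, their product 16289 is not a perfect square, so √179 ∉ Q(√91). By the tower law [K:Q] = [Q(√91,√179):Q(√91)] · [Q(√91):Q] = 2 · 2 = 4.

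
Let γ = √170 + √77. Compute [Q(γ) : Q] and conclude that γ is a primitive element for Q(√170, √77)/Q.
[Q(γ) : Q] = 4 (equivalently, Q(γ) = Q(√170, √77))

Obviously Q(γ) ⊆ Q(√170, √77), and [Q(√170, √77):Q] = 4 (since 170, 77 are distinct squarefree integers > 1 with 13090 not a perfect square). To show equality we compute the minimal polynomial of γ. From γ = √170 + √77: γ^2 = 170 + 2√(13090) + 77 = 247 + 2√(13090), so γ^2 - 247 = 2√(13090); squaring, (γ^2 - 247)^2 = 4·13090, i.e. γ^4 - 494γ^2 + 61009 - 52360 = 0, i.e. γ^4 - 494γ^2 + 8649 = 0. So γ is a root of x^4 - 494x^2 + 8649. This polynomial is irreducible over Q: it has no rational root (each ±√170 ± √77 is irrational), and any factorization into two quadratics over Q would force √(13090) ∈ Q (pairing opposite roots) or √170, √77 ∈ Q (other pairings), all impossible. Hence [Q(γ):Q] = 4 = [Q(√170, √77):Q], so Q(γ) = Q(√170, √77).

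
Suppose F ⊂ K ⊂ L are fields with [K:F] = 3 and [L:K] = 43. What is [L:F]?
[L:F] = 129

The tower law says that for any tower of field extensions F ⊂ K ⊂ L with finite degrees, [L:F] = [L:K] · [K:F]. Here this gives [L:F] = 43 · 3 = 129.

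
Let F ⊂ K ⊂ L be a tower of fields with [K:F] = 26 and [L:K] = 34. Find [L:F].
[L:F] = 884

The tower law says that for any tower of field extensions F ⊂ K ⊂ L with finite degrees, [L:F] = [L:K] · [K:F]. Here this gives [L:F] = 34 · 26 = 884.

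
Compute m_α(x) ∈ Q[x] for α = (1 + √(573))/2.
m_α(x) = x^2 - x - 143

From 2α - 1 = √(573), squaring gives (2α - 1)^2 = 573, i.e. 4α^2 - 4α + 1 = 573, so α^2 - α + (1 - 573)/4 = 0. Since 573 ≡ 1 (mod 4), (1 - 573)/4 = -143 ∈ Z. The polynomial x^2 - x - 143 has discriminant 1 - 4·(-143) = 573, which is not a perfect square in Q (d = 573 is squarefree and ≠ 1), so x^2 - x - 143 is irreducible over Q. It is the minimal polynomial of α.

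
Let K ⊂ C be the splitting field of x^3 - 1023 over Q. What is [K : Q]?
[K : Q] = 6

The roots of x^3 - 1023 are ∛1023, ω∛1023, ω^2∛1023 where ω = e^(2πi/3) is a primitive cube root of unity, so K = Q(∛1023, ω). Now [Q(∛1023):Q] = 3 (since 1023 is not a perfect cube, x^3 - 1023 is irreducible) and [Q(ω):Q] = 2. Both 2 and 3 divide [K:Q], and [K:Q] ≤ 3·2 = 6, so [K:Q] = 6. (Equivalently: Q(∛1023) ⊂ R but ω ∉ R, so [K : Q(∛1023)] = 2.)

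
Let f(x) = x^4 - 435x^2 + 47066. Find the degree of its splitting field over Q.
[K : Q] = 4

Solving the quadratic in x^2: x^2 = (435 ± √(435^2 - 4·47066))/2 = (435 ± √961)/2 = (435 ± 31)/2, giving x^2 = 233 or x^2 = 202. So f(x) = (x^2 - 233)(x^2 - 202) and the roots of f are ±√233, ±√202. Hence the splitting field is K = Q(√233, √202). Since 233 and 202 are distinct squarefree integers > 1, their product 47066 is not a perfect square, so √202 ∉ Q(√233). By the tower law [K:Q] = [Q(√233,√202):Q(√233)] · [Q(√233):Q] = 2 · 2 = 4.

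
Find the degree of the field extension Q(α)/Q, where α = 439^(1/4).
[Q(α):Q] = 4

α is a root of x^4 - 439. By Eisenstein's criterion at the prime p = 439 (which divides the constant term 439 but p^2 = 192721 does not, since 439 is squarefree), x^4 - 439 is irreducible over Q. Hence [Q(α):Q] = 4.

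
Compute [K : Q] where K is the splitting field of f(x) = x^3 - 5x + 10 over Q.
[K : Q] = 6

By the rational root test, any rational root of the monic integer polynomial f(x) = x^3 - 5x + 10 must be an integer dividing the constant term 10, i.e. one of ±{1, 2, 5, 10}. Evaluating: f(1) = 6, f(-1) = 14, f(2) = 8, f(-2) = 12, f(5) = 110, f(-5) = -90, f(10) = 960, f(-10) = -940; none is 0, so f has no rational root and is therefore irreducible over Q (a cubic with no linear factor over a field is irreducible). For an irreducible cubic, the Galois group is A_3 or S_3 according as the discriminant disc(f) = -4a^3 - 27b^2 = -4·(-5)^3 - 27·(10)^2 = -2200 is or is not a square in Q. Here disc(f) = -2200 is not a perfect square in Q, so the Galois group of f over Q is not contained in A_3 and must be all of S_3. The splitting field has degree |S_3| = 6 over Q, so [K : Q] = 6.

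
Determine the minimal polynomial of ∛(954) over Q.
m_α(x) = x^3 - 954

α satisfies α^3 = 954, so x^3 - 954 annihilates α. By the rational root test, a rational root p/q (in lowest terms) of x^3 - 954 would satisfy p^3 = 954 q^3, forcing q = 1 and p^3 = 954; but 954 is not a perfect cube, contradiction. A monic cubic over Q with no rational root is irreducible (any nontrivial factorization would include a linear factor). Hence x^3 - 954 is the minimal polynomial of α, and in particular [Q(α):Q] = 3.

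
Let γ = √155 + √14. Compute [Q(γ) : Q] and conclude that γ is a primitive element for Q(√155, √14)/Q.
[Q(γ) : Q] = 4 (equivalently, Q(γ) = Q(√155, √14))

Obviously Q(γ) ⊆ Q(√155, √14), and [Q(√155, √14):Q] = 4 (since 155, 14 are distinct squarefree integers > 1 with 2170 not a perfect square). To show equality we compute the minimal polynomial of γ. From γ = √155 + √14: γ^2 = 155 + 2√(2170) + 14 = 169 + 2√(2170), so γ^2 - 169 = 2√(2170); squaring, (γ^2 - 169)^2 = 4·2170, i.e. γ^4 - 338γ^2 + 28561 - 8680 = 0, i.e. γ^4 - 338γ^2 + 19881 = 0. So γ is a root of x^4 - 338x^2 + 19881. This polynomial is irreducible over Q: it has no rational root (each ±√155 ± √14 is irrational), and any factorization into two quadratics over Q would force √(2170) ∈ Q (pairing opposite roots) or √155, √14 ∈ Q (other pairings), all impossible. Hence [Q(γ):Q] = 4 = [Q(√155, √14):Q], so Q(γ) = Q(√155, √14).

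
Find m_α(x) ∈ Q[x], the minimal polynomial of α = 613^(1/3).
m_α(x) = x^3 - 613

α satisfies α^3 = 613, so x^3 - 613 annihilates α. By the rational root test, a rational root p/q (in lowest terms) of x^3 - 613 would satisfy p^3 = 613 q^3, forcing q = 1 and p^3 = 613; but 613 is not a perfect cube, contradiction. A monic cubic over Q with no rational root is irreducible (any nontrivial factorization would include a linear factor). Hence x^3 - 613 is the minimal polynomial of α, and in particular [Q(α):Q] = 3.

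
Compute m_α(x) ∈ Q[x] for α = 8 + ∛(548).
m_α(x) = x^3 - 24x^2 + 192x - 1060

Set β = α - 8 = ∛(548), so β^3 = 548. Then (α - 8)^3 - 548 = 0, i.e. α is a root of g(x) = (x - 8)^3 - 548 = x^3 - 24x^2 + 192x - 1060. Since g(x) = h(x - 8) where h(x) = x^3 - 548, and h is irreducible over Q (because 548 is not a perfect cube, so h has no rational root, and a monic cubic with no rational root is irreducible), g is also irreducible (irreducibility is preserved under the substitution x → x - 8). Hence m_α(x) = x^3 - 24x^2 + 192x - 1060.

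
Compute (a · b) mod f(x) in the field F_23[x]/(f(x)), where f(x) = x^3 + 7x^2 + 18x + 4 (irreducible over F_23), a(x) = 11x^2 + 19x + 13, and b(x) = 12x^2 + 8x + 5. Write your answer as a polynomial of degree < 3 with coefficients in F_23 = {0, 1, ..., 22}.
a · b ≡ 12x^2 + 12x + 13 (mod f(x))

Multiply in F_23[x]: a(x)·b(x) = (11x^2 + 19x + 13)·(12x^2 + 8x + 5) = 17x^4 + 17x^3 + 18x^2 + 15x + 19. This has degree ≥ 3, so divide by f(x) over F_23: 17x^4 + 17x^3 + 18x^2 + 15x + 19 = (17x + 13)·(x^3 + 7x^2 + 18x + 4) + (12x^2 + 12x + 13). Hence a·b ≡ 12x^2 + 12x + 13 (mod f). (F_23[x]/(f) is a field with 23^3 = 12167 elements since f is irreducible of degree 3.)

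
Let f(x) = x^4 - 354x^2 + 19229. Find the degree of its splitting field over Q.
[K : Q] = 4

Solving the quadratic in x^2: x^2 = (354 ± √(354^2 - 4·19229))/2 = (354 ± √48400)/2 = (354 ± 220)/2, giving x^2 = 287 or x^2 = 67. So f(x) = (x^2 - 287)(x^2 - 67) and the roots of f are ±√287, ±√67. Hence the splitting field is K = Q(√287, √67). Since 287 and 67 are distinct squarefree integers > 1, their product 19229 is not a perfect square, so √67 ∉ Q(√287). By the tower law [K:Q] = [Q(√287,√67):Q(√287)] · [Q(√287):Q] = 2 · 2 = 4.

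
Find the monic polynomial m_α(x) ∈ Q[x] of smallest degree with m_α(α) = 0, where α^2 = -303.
m_α(x) = x^2 + 303

α satisfies α^2 + 303 = 0, so x^2 + 303 annihilates α. Since d = -303 is squarefree and ≠ 1, it is not a perfect square in Q, so x^2 + 303 has no rational root and is therefore irreducible over Q (a degree-2 polynomial over a field is irreducible iff it has no root). Hence m_α(x) = x^2 + 303.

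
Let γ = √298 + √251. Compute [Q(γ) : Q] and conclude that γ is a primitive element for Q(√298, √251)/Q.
[Q(γ) : Q] = 4 (equivalently, Q(γ) = Q(√298, √251))

Obviously Q(γ) ⊆ Q(√298, √251), and [Q(√298, √251):Q] = 4 (since 298, 251 are distinct squarefree integers > 1 with 74798 not a perfect square). To show equality we compute the minimal polynomial of γ. From γ = √298 + √251: γ^2 = 298 + 2√(74798) + 251 = 549 + 2√(74798), so γ^2 - 549 = 2√(74798); squaring, (γ^2 - 549)^2 = 4·74798, i.e. γ^4 - 1098γ^2 + 301401 - 299192 = 0, i.e. γ^4 - 1098γ^2 + 2209 = 0. So γ is a root of x^4 - 1098x^2 + 2209. This polynomial is irreducible over Q: it has no rational root (each ±√298 ± √251 is irrational), and any factorization into two quadratics over Q would force √(74798) ∈ Q (pairing opposite roots) or √298, √251 ∈ Q (other pairings), all impossible. Hence [Q(γ):Q] = 4 = [Q(√298, √251):Q], so Q(γ) = Q(√298, √251).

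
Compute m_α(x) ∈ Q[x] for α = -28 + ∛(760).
m_α(x) = x^3 + 84x^2 + 2352x + 21192

Set β = α + 28 = ∛(760), so β^3 = 760. Then (α + 28)^3 - 760 = 0, i.e. α is a root of g(x) = (x + 28)^3 - 760 = x^3 + 84x^2 + 2352x + 21192. Since g(x) = h(x + 28) where h(x) = x^3 - 760, and h is irreducible over Q (because 760 is not a perfect cube, so h has no rational root, and a monic cubic with no rational root is irreducible), g is also irreducible (irreducibility is preserved under the substitution x → x + 28). Hence m_α(x) = x^3 + 84x^2 + 2352x + 21192.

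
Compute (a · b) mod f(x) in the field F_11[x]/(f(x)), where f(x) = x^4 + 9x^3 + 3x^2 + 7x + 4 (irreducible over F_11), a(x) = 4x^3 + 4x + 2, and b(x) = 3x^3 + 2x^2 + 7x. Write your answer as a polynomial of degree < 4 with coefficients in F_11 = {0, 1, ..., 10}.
a · b ≡ 3x^3 + 7x^2 + 4x + 3 (mod f(x))

Multiply in F_11[x]: a(x)·b(x) = (4x^3 + 4x + 2)·(3x^3 + 2x^2 + 7x) = x^6 + 8x^5 + 7x^4 + 3x^3 + 10x^2 + 3x. This has degree ≥ 4, so divide by f(x) over F_11: x^6 + 8x^5 + 7x^4 + 3x^3 + 10x^2 + 3x = (x^2 + 10x + 2)·(x^4 + 9x^3 + 3x^2 + 7x + 4) + (3x^3 + 7x^2 + 4x + 3). Hence a·b ≡ 3x^3 + 7x^2 + 4x + 3 (mod f). (F_11[x]/(f) is a field with 11^4 = 14641 elements since f is irreducible of degree 4.)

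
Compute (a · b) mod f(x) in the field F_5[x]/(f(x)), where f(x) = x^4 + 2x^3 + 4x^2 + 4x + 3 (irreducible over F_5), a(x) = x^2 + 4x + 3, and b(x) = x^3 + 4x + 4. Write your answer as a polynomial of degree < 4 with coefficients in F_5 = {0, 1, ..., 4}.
a · b ≡ 4x^3 + 3x^2 + 2x + 1 (mod f(x))

Multiply in F_5[x]: a(x)·b(x) = (x^2 + 4x + 3)·(x^3 + 4x + 4) = x^5 + 4x^4 + 2x^3 + 3x + 2. This has degree ≥ 4, so divide by f(x) over F_5: x^5 + 4x^4 + 2x^3 + 3x + 2 = (x + 2)·(x^4 + 2x^3 + 4x^2 + 4x + 3) + (4x^3 + 3x^2 + 2x + 1). Hence a·b ≡ 4x^3 + 3x^2 + 2x + 1 (mod f). (F_5[x]/(f) is a field with 5^4 = 625 elements since f is irreducible of degree 4.)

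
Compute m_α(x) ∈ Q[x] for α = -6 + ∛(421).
m_α(x) = x^3 + 18x^2 + 108x - 205

Set β = α + 6 = ∛(421), so β^3 = 421. Then (α + 6)^3 - 421 = 0, i.e. α is a root of g(x) = (x + 6)^3 - 421 = x^3 + 18x^2 + 108x - 205. Since g(x) = h(x + 6) where h(x) = x^3 - 421, and h is irreducible over Q (because 421 is not a perfect cube, so h has no rational root, and a monic cubic with no rational root is irreducible), g is also irreducible (irreducibility is preserved under the substitution x → x + 6). Hence m_α(x) = x^3 + 18x^2 + 108x - 205.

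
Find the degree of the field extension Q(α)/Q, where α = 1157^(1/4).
[Q(α):Q] = 4

α is a root of x^4 - 1157. By Eisenstein's criterion at the prime p = 13 (which divides the constant term 1157 but p^2 = 169 does not, since 1157 is squarefree), x^4 - 1157 is irreducible over Q. Hence [Q(α):Q] = 4.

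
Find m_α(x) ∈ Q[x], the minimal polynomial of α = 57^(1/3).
m_α(x) = x^3 - 57

α satisfies α^3 = 57, so x^3 - 57 annihilates α. By the rational root test, a rational root p/q (in lowest terms) of x^3 - 57 would satisfy p^3 = 57 q^3, forcing q = 1 and p^3 = 57; but 57 is not a perfect cube, contradiction. A monic cubic over Q with no rational root is irreducible (any nontrivial factorization would include a linear factor). Hence x^3 - 57 is the minimal polynomial of α, and in particular [Q(α):Q] = 3.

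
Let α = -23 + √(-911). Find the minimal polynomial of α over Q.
m_α(x) = x^2 + 46x + 1440

From α + 23 = √(-911), squaring gives (α + 23)^2 = -911, i.e. α^2 + 46α + 529 = -911, so α^2 + 46α + 1440 = 0. The discriminant of x^2 + 46x + 1440 is (46)^2 - 4·(1440) = 2116 - 5760 = -3644, and 4·(-911) is not a perfect square in Q since -911 is squarefree and ≠ 1. Hence x^2 + 46x + 1440 is irreducible over Q and is the minimal polynomial of α.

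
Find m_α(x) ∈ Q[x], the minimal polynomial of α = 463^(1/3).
m_α(x) = x^3 - 463

α satisfies α^3 = 463, so x^3 - 463 annihilates α. By the rational root test, a rational root p/q (in lowest terms) of x^3 - 463 would satisfy p^3 = 463 q^3, forcing q = 1 and p^3 = 463; but 463 is not a perfect cube, contradiction. A monic cubic over Q with no rational root is irreducible (any nontrivial factorization would include a linear factor). Hence x^3 - 463 is the minimal polynomial of α, and in particular [Q(α):Q] = 3.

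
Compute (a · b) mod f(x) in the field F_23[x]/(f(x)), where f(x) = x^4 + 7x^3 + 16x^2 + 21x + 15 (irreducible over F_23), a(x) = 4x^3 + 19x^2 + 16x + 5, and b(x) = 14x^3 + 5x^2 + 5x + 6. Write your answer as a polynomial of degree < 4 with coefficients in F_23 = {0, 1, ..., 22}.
a · b ≡ 2x^2 + 11x + 15 (mod f(x))

Multiply in F_23[x]: a(x)·b(x) = (4x^3 + 19x^2 + 16x + 5)·(14x^3 + 5x^2 + 5x + 6) = 10x^6 + 10x^5 + 17x^4 + 16x^3 + 12x^2 + 6x + 7. This has degree ≥ 4, so divide by f(x) over F_23: 10x^6 + 10x^5 + 17x^4 + 16x^3 + 12x^2 + 6x + 7 = (10x^2 + 9x + 1)·(x^4 + 7x^3 + 16x^2 + 21x + 15) + (2x^2 + 11x + 15). Hence a·b ≡ 2x^2 + 11x + 15 (mod f). (F_23[x]/(f) is a field with 23^4 = 279841 elements since f is irreducible of degree 4.)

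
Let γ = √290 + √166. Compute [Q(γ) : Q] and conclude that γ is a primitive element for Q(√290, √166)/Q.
[Q(γ) : Q] = 4 (equivalently, Q(γ) = Q(√290, √166))

Obviously Q(γ) ⊆ Q(√290, √166), and [Q(√290, √166):Q] = 4 (since 290, 166 are distinct squarefree integers > 1 with 48140 not a perfect square). To show equality we compute the minimal polynomial of γ. From γ = √290 + √166: γ^2 = 290 + 2√(48140) + 166 = 456 + 2√(48140), so γ^2 - 456 = 2√(48140); squaring, (γ^2 - 456)^2 = 4·48140, i.e. γ^4 - 912γ^2 + 207936 - 192560 = 0, i.e. γ^4 - 912γ^2 + 15376 = 0. So γ is a root of x^4 - 912x^2 + 15376. This polynomial is irreducible over Q: it has no rational root (each ±√290 ± √166 is irrational), and any factorization into two quadratics over Q would force √(48140) ∈ Q (pairing opposite roots) or √290, √166 ∈ Q (other pairings), all impossible. Hence [Q(γ):Q] = 4 = [Q(√290, √166):Q], so Q(γ) = Q(√290, √166).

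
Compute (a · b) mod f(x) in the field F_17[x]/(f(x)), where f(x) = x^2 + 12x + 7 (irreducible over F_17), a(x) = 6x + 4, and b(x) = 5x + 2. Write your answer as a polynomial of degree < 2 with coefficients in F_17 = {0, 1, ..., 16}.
a · b ≡ 12x + 2 (mod f(x))

Multiply in F_17[x]: a(x)·b(x) = (6x + 4)·(5x + 2) = 13x^2 + 15x + 8. This has degree ≥ 2, so divide by f(x) over F_17: 13x^2 + 15x + 8 = (13)·(x^2 + 12x + 7) + (12x + 2). Hence a·b ≡ 12x + 2 (mod f). (F_17[x]/(f) is a field with 17^2 = 289 elements since f is irreducible of degree 2.)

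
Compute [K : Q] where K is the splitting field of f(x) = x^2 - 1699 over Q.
[K : Q] = 2

f(x) = x^2 - 1699 factors as (x - √1699)(x + √1699). The splitting field is K = Q(√1699). Since 1699 is squarefree and > 1, it is not a perfect square, so x^2 - 1699 is irreducible over Q and [Q(√1699) : Q] = 2. Hence [K : Q] = 2.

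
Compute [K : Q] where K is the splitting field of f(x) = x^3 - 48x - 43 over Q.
[K : Q] = 6

By the rational root test, any rational root of the monic integer polynomial f(x) = x^3 - 48x - 43 must be an integer dividing the constant term -43, i.e. one of ±{1, 43}. Evaluating: f(1) = -90, f(-1) = 4, f(43) = 77400, f(-43) = -77486; none is 0, so f has no rational root and is therefore irreducible over Q (a cubic with no linear factor over a field is irreducible). For an irreducible cubic, the Galois group is A_3 or S_3 according as the discriminant disc(f) = -4a^3 - 27b^2 = -4·(-48)^3 - 27·(-43)^2 = 392445 is or is not a square in Q. Here disc(f) = 392445 is not a perfect square in Q, so the Galois group of f over Q is not contained in A_3 and must be all of S_3. The splitting field has degree |S_3| = 6 over Q, so [K : Q] = 6.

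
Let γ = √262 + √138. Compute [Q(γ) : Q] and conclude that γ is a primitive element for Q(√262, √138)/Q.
[Q(γ) : Q] = 4 (equivalently, Q(γ) = Q(√262, √138))

Obviously Q(γ) ⊆ Q(√262, √138), and [Q(√262, √138):Q] = 4 (since 262, 138 are distinct squarefree integers > 1 with 36156 not a perfect square). To show equality we compute the minimal polynomial of γ. From γ = √262 + √138: γ^2 = 262 + 2√(36156) + 138 = 400 + 2√(36156), so γ^2 - 400 = 2√(36156); squaring, (γ^2 - 400)^2 = 4·36156, i.e. γ^4 - 800γ^2 + 160000 - 144624 = 0, i.e. γ^4 - 800γ^2 + 15376 = 0. So γ is a root of x^4 - 800x^2 + 15376. This polynomial is irreducible over Q: it has no rational root (each ±√262 ± √138 is irrational), and any factorization into two quadratics over Q would force √(36156) ∈ Q (pairing opposite roots) or √262, √138 ∈ Q (other pairings), all impossible. Hence [Q(γ):Q] = 4 = [Q(√262, √138):Q], so Q(γ) = Q(√262, √138).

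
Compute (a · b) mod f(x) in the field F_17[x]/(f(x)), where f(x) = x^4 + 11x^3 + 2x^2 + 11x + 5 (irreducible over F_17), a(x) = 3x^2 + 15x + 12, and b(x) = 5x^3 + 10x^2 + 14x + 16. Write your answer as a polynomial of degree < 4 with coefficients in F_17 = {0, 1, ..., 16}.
a · b ≡ 15x^3 + 10x^2 + 7x + 16 (mod f(x))

Multiply in F_17[x]: a(x)·b(x) = (3x^2 + 15x + 12)·(5x^3 + 10x^2 + 14x + 16) = 15x^5 + 3x^4 + 14x^3 + 4x^2 + 5. This has degree ≥ 4, so divide by f(x) over F_17: 15x^5 + 3x^4 + 14x^3 + 4x^2 + 5 = (15x + 8)·(x^4 + 11x^3 + 2x^2 + 11x + 5) + (15x^3 + 10x^2 + 7x + 16). Hence a·b ≡ 15x^3 + 10x^2 + 7x + 16 (mod f). (F_17[x]/(f) is a field with 17^4 = 83521 elements since f is irreducible of degree 4.)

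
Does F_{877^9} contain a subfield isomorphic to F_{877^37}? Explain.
No: F_{877^37} is not a subfield of F_{877^9}

F_{p^m} embeds in F_{p^n} iff m | n. Here 37 ∤ 9 (since 9 = 0·37 + 9 with remainder 9 ≠ 0), so F_{877^37} is not a subfield of F_{877^9}. Equivalently: if it were, the tower law would give 37 = [F_{877^37}:F_877] dividing [F_{877^9}:F_877] = 9, contradiction.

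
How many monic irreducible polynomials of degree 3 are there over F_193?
There are 2396288 monic irreducible polynomials of degree 3 over F_193

Each element of F_{193^3} that lies in no proper subfield is a root of exactly one monic irreducible of degree 3 over F_193, and each such polynomial has 3 distinct roots in F_{193^3}. By Möbius inversion the count is N_193(3) = (1/3) Σ_{d|3} μ(3/d) · 193^d = (1/3)(μ(3)·193^1 + μ(1)·193^3) = 7188864/3 = 2396288.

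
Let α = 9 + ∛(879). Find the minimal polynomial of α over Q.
m_α(x) = x^3 - 27x^2 + 243x - 1608

Set β = α - 9 = ∛(879), so β^3 = 879. Then (α - 9)^3 - 879 = 0, i.e. α is a root of g(x) = (x - 9)^3 - 879 = x^3 - 27x^2 + 243x - 1608. Since g(x) = h(x - 9) where h(x) = x^3 - 879, and h is irreducible over Q (because 879 is not a perfect cube, so h has no rational root, and a monic cubic with no rational root is irreducible), g is also irreducible (irreducibility is preserved under the substitution x → x - 9). Hence m_α(x) = x^3 - 27x^2 + 243x - 1608.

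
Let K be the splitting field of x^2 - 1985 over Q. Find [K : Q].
[K : Q] = 2

f(x) = x^2 - 1985 factors as (x - √1985)(x + √1985). The splitting field is K = Q(√1985). Since 1985 is squarefree and > 1, it is not a perfect square, so x^2 - 1985 is irreducible over Q and [Q(√1985) : Q] = 2. Hence [K : Q] = 2.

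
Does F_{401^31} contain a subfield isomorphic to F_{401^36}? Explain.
No: F_{401^36} is not a subfield of F_{401^31}

F_{p^m} embeds in F_{p^n} iff m | n. Here 36 ∤ 31 (since 31 = 0·36 + 31 with remainder 31 ≠ 0), so F_{401^36} is not a subfield of F_{401^31}. Equivalently: if it were, the tower law would give 36 = [F_{401^36}:F_401] dividing [F_{401^31}:F_401] = 31, contradiction.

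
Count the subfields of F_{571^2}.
F_{571^2} has 2 subfields

The subfields of F_{p^n} are exactly the fields F_{p^d} for d | n (each is the fixed field of the unique index-d subgroup of Gal(F_{p^n}/F_p) ≅ Z/nZ). The divisors of n = 2 are {1, 2}, giving 2 subfields: F_{571^1}, F_{571^2}.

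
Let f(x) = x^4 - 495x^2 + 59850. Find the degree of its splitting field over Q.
[K : Q] = 4

Solving the quadratic in x^2: x^2 = (495 ± √(495^2 - 4·59850))/2 = (495 ± √5625)/2 = (495 ± 75)/2, giving x^2 = 210 or x^2 = 285. So f(x) = (x^2 - 210)(x^2 - 285) and the roots of f are ±√210, ±√285. Hence the splitting field is K = Q(√210, √285). Since 210 and 285 are distinct squarefree integers > 1, their product 59850 is not a perfect square, so √285 ∉ Q(√210). By the tower law [K:Q] = [Q(√210,√285):Q(√210)] · [Q(√210):Q] = 2 · 2 = 4.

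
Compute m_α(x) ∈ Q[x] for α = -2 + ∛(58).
m_α(x) = x^3 + 6x^2 + 12x - 50

Set β = α + 2 = ∛(58), so β^3 = 58. Then (α + 2)^3 - 58 = 0, i.e. α is a root of g(x) = (x + 2)^3 - 58 = x^3 + 6x^2 + 12x - 50. Since g(x) = h(x + 2) where h(x) = x^3 - 58, and h is irreducible over Q (because 58 is not a perfect cube, so h has no rational root, and a monic cubic with no rational root is irreducible), g is also irreducible (irreducibility is preserved under the substitution x → x + 2). Hence m_α(x) = x^3 + 6x^2 + 12x - 50.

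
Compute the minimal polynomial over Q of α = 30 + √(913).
m_α(x) = x^2 - 60x - 13

From α - 30 = √(913), squaring gives (α - 30)^2 = 913, i.e. α^2 - 60α + 900 = 913, so α^2 - 60α - 13 = 0. The discriminant of x^2 - 60x - 13 is (-60)^2 - 4·(-13) = 3600 + 52 = 3652, and 4·(913) is not a perfect square in Q since 913 is squarefree and ≠ 1. Hence x^2 - 60x - 13 is irreducible over Q and is the minimal polynomial of α.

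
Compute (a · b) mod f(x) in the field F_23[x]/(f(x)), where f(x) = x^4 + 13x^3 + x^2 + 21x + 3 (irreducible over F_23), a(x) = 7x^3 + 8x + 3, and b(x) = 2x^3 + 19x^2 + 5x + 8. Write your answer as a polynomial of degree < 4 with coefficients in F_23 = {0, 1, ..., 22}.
a · b ≡ 16x^3 + 19x^2 + 10x + 3 (mod f(x))

Multiply in F_23[x]: a(x)·b(x) = (7x^3 + 8x + 3)·(2x^3 + 19x^2 + 5x + 8) = 14x^6 + 18x^5 + 5x^4 + 7x^3 + 5x^2 + 10x + 1. This has degree ≥ 4, so divide by f(x) over F_23: 14x^6 + 18x^5 + 5x^4 + 7x^3 + 5x^2 + 10x + 1 = (14x^2 + 20x + 7)·(x^4 + 13x^3 + x^2 + 21x + 3) + (16x^3 + 19x^2 + 10x + 3). Hence a·b ≡ 16x^3 + 19x^2 + 10x + 3 (mod f). (F_23[x]/(f) is a field with 23^4 = 279841 elements since f is irreducible of degree 4.)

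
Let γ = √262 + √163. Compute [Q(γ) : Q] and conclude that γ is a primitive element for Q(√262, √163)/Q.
[Q(γ) : Q] = 4 (equivalently, Q(γ) = Q(√262, √163))

Obviously Q(γ) ⊆ Q(√262, √163), and [Q(√262, √163):Q] = 4 (since 262, 163 are distinct squarefree integers > 1 with 42706 not a perfect square). To show equality we compute the minimal polynomial of γ. From γ = √262 + √163: γ^2 = 262 + 2√(42706) + 163 = 425 + 2√(42706), so γ^2 - 425 = 2√(42706); squaring, (γ^2 - 425)^2 = 4·42706, i.e. γ^4 - 850γ^2 + 180625 - 170824 = 0, i.e. γ^4 - 850γ^2 + 9801 = 0. So γ is a root of x^4 - 850x^2 + 9801. This polynomial is irreducible over Q: it has no rational root (each ±√262 ± √163 is irrational), and any factorization into two quadratics over Q would force √(42706) ∈ Q (pairing opposite roots) or √262, √163 ∈ Q (other pairings), all impossible. Hence [Q(γ):Q] = 4 = [Q(√262, √163):Q], so Q(γ) = Q(√262, √163).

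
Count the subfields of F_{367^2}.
F_{367^2} has 2 subfields

The subfields of F_{p^n} are exactly the fields F_{p^d} for d | n (each is the fixed field of the unique index-d subgroup of Gal(F_{p^n}/F_p) ≅ Z/nZ). The divisors of n = 2 are {1, 2}, giving 2 subfields: F_{367^1}, F_{367^2}.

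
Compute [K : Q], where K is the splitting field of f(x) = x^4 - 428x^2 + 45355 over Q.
[K : Q] = 4

Solving the quadratic in x^2: x^2 = (428 ± √(428^2 - 4·45355))/2 = (428 ± √1764)/2 = (428 ± 42)/2, giving x^2 = 193 or x^2 = 235. So f(x) = (x^2 - 193)(x^2 - 235) and the roots of f are ±√193, ±√235. Hence the splitting field is K = Q(√193, √235). Since 193 and 235 are distinct squarefree integers > 1, their product 45355 is not a perfect square, so √235 ∉ Q(√193). By the tower law [K:Q] = [Q(√193,√235):Q(√193)] · [Q(√193):Q] = 2 · 2 = 4.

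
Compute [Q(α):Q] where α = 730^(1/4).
[Q(α):Q] = 4

α is a root of x^4 - 730. By Eisenstein's criterion at the prime p = 2 (which divides the constant term 730 but p^2 = 4 does not, since 730 is squarefree), x^4 - 730 is irreducible over Q. Hence [Q(α):Q] = 4.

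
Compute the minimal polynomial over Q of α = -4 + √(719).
m_α(x) = x^2 + 8x - 703

From α + 4 = √(719), squaring gives (α + 4)^2 = 719, i.e. α^2 + 8α + 16 = 719, so α^2 + 8α - 703 = 0. The discriminant of x^2 + 8x - 703 is (8)^2 - 4·(-703) = 64 + 2812 = 2876, and 4·(719) is not a perfect square in Q since 719 is squarefree and ≠ 1. Hence x^2 + 8x - 703 is irreducible over Q and is the minimal polynomial of α.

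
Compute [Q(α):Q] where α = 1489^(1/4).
[Q(α):Q] = 4

α is a root of x^4 - 1489. By Eisenstein's criterion at the prime p = 1489 (which divides the constant term 1489 but p^2 = 2217121 does not, since 1489 is squarefree), x^4 - 1489 is irreducible over Q. Hence [Q(α):Q] = 4.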